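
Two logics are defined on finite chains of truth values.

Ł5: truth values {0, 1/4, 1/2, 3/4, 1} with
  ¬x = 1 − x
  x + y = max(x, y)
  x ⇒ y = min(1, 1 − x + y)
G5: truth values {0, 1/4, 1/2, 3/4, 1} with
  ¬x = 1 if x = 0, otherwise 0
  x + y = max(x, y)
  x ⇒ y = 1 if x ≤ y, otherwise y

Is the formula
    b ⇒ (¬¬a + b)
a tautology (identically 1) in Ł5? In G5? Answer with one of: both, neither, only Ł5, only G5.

In Ł5: every assignment gives 1 — tautology.
In G5: every assignment gives 1 — tautology.

both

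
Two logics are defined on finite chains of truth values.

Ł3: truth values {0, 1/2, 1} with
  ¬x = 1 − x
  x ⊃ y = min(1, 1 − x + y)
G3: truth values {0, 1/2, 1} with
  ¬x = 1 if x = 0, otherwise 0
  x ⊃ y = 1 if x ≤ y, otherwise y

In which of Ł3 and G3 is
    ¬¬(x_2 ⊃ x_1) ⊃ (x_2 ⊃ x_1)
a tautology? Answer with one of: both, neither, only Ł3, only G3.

In Ł3: every assignment gives 1 — tautology.
In G3: at x_1 = 1/2, x_2 = 1 the value is 1/2 — not a tautology.

only Ł3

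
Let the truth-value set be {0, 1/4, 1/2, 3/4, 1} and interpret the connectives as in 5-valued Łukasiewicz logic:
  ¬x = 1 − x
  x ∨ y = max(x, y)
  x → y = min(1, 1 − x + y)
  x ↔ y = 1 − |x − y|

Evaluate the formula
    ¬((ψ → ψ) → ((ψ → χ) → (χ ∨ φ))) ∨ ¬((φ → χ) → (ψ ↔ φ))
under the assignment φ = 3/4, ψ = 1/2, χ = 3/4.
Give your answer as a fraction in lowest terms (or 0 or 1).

ψ → ψ = 1/2 → 1/2 = 1
ψ → χ = 1/2 → 3/4 = 1
χ ∨ φ = 3/4 ∨ 3/4 = 3/4
(ψ → χ) → (χ ∨ φ) = 1 → 3/4 = 3/4
(ψ → ψ) → ((ψ → χ) → (χ ∨ φ)) = 1 → 3/4 = 3/4
¬((ψ → ψ) → ((ψ → χ) → (χ ∨ φ))) = ¬3/4 = 1/4
φ → χ = 3/4 → 3/4 = 1
ψ ↔ φ = 1/2 ↔ 3/4 = 3/4
(φ → χ) → (ψ ↔ φ) = 1 → 3/4 = 3/4
¬((φ → χ) → (ψ ↔ φ)) = ¬3/4 = 1/4
¬((ψ → ψ) → ((ψ → χ) → (χ ∨ φ))) ∨ ¬((φ → χ) → (ψ ↔ φ)) = 1/4 ∨ 1/4 = 1/4

1/4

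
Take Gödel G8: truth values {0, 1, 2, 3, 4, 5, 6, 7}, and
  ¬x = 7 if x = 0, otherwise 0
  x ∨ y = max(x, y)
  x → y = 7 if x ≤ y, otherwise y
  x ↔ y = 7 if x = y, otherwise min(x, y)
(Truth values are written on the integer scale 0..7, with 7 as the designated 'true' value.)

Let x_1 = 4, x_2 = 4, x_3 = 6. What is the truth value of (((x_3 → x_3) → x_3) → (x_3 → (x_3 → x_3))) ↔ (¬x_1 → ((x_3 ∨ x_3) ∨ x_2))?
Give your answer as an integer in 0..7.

7

x_3 → x_3 = 6 → 6 = 7
(x_3 → x_3) → x_3 = 7 → 6 = 6
x_3 → x_3 = 6 → 6 = 7
x_3 → (x_3 → x_3) = 6 → 7 = 7
((x_3 → x_3) → x_3) → (x_3 → (x_3 → x_3)) = 6 → 7 = 7
¬x_1 = ¬4 = 0
x_3 ∨ x_3 = 6 ∨ 6 = 6
(x_3 ∨ x_3) ∨ x_2 = 6 ∨ 4 = 6
¬x_1 → ((x_3 ∨ x_3) ∨ x_2) = 0 → 6 = 7
(((x_3 → x_3) → x_3) → (x_3 → (x_3 → x_3))) ↔ (¬x_1 → ((x_3 ∨ x_3) ∨ x_2)) = 7 ↔ 7 = 7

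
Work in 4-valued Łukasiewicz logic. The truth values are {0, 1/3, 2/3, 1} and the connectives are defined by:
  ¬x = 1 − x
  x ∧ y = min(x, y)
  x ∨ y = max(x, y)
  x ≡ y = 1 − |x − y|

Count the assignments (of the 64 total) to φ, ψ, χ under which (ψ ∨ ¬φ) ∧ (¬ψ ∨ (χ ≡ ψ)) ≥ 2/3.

value 1: 10 assignments (counts)
value 2/3: 26 assignments (counts)
value 1/3: 20 assignments
value 0: 8 assignments
So 36 of the 64 assignments meet the threshold.

36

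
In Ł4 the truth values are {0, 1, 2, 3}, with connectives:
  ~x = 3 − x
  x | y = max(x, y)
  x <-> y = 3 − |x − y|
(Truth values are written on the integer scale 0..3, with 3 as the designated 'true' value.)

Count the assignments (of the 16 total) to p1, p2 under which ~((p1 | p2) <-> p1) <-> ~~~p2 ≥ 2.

7

p1 = 0, p2 = 0 ↦ 0  <
p1 = 0, p2 = 1 ↦ 2  ≥
p1 = 0, p2 = 2 ↦ 2  ≥
p1 = 0, p2 = 3 ↦ 0  <
p1 = 1, p2 = 0 ↦ 0  <
p1 = 1, p2 = 1 ↦ 1  <
p1 = 1, p2 = 2 ↦ 3  ≥
p1 = 1, p2 = 3 ↦ 1  <
p1 = 2, p2 = 0 ↦ 0  <
p1 = 2, p2 = 1 ↦ 1  <
p1 = 2, p2 = 2 ↦ 2  ≥
p1 = 2, p2 = 3 ↦ 2  ≥
p1 = 3, p2 = 0 ↦ 0  <
p1 = 3, p2 = 1 ↦ 1  <
p1 = 3, p2 = 2 ↦ 2  ≥
p1 = 3, p2 = 3 ↦ 3  ≥
So 7 of the 16 assignments meet the threshold.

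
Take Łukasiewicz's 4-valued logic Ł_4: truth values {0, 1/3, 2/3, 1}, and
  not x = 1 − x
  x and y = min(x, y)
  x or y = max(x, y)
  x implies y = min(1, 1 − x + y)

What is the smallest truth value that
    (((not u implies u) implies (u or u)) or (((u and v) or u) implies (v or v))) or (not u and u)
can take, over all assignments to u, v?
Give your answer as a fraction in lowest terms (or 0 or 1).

Take u = 1/3, v = 0:
not u = not 1/3 = 2/3
not u implies u = 2/3 implies 1/3 = 2/3
u or u = 1/3 or 1/3 = 1/3
(not u implies u) implies (u or u) = 2/3 implies 1/3 = 2/3
u and v = 1/3 and 0 = 0
(u and v) or u = 0 or 1/3 = 1/3
v or v = 0 or 0 = 0
((u and v) or u) implies (v or v) = 1/3 implies 0 = 2/3
((not u implies u) implies (u or u)) or (((u and v) or u) implies (v or v)) = 2/3 or 2/3 = 2/3
not u = not 1/3 = 2/3
not u and u = 2/3 and 1/3 = 1/3
(((not u implies u) implies (u or u)) or (((u and v) or u) implies (v or v))) or (not u and u) = 2/3 or 1/3 = 2/3
No assignment yields a value below 2/3, so this is the minimum.

2/3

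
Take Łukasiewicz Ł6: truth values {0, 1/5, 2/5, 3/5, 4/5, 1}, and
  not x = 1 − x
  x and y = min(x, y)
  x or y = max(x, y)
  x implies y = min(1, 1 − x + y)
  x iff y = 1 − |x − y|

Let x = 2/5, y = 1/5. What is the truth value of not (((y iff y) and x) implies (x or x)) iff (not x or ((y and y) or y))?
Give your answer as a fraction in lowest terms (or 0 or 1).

2/5

y iff y = 1/5 iff 1/5 = 1
(y iff y) and x = 1 and 2/5 = 2/5
x or x = 2/5 or 2/5 = 2/5
((y iff y) and x) implies (x or x) = 2/5 implies 2/5 = 1
not (((y iff y) and x) implies (x or x)) = not 1 = 0
not x = not 2/5 = 3/5
y and y = 1/5 and 1/5 = 1/5
(y and y) or y = 1/5 or 1/5 = 1/5
not x or ((y and y) or y) = 3/5 or 1/5 = 3/5
not (((y iff y) and x) implies (x or x)) iff (not x or ((y and y) or y)) = 0 iff 3/5 = 2/5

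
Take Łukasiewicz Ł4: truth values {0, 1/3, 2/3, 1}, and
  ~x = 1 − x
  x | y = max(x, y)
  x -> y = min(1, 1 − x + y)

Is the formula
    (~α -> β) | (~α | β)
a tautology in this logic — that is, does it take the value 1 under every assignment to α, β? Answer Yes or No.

No

Counterexample: take α = 1/3, β = 0.
~α = ~1/3 = 2/3
~α -> β = 2/3 -> 0 = 1/3
~α = ~1/3 = 2/3
~α | β = 2/3 | 0 = 2/3
(~α -> β) | (~α | β) = 1/3 | 2/3 = 2/3
This gives 2/3 ≠ 1.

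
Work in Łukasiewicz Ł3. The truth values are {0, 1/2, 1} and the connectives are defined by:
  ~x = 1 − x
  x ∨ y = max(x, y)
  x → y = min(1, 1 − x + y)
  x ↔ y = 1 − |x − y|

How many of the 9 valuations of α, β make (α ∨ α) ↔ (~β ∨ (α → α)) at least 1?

3

α = 0, β = 0 ↦ 0  <
α = 0, β = 1/2 ↦ 0  <
α = 0, β = 1 ↦ 0  <
α = 1/2, β = 0 ↦ 1/2  <
α = 1/2, β = 1/2 ↦ 1/2  <
α = 1/2, β = 1 ↦ 1/2  <
α = 1, β = 0 ↦ 1  ≥
α = 1, β = 1/2 ↦ 1  ≥
α = 1, β = 1 ↦ 1  ≥
So 3 of the 9 assignments meet the threshold.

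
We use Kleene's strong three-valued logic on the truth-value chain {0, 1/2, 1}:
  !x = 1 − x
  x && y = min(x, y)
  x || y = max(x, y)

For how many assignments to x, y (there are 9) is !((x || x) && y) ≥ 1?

5

x = 0, y = 0 ↦ 1  ≥
x = 0, y = 1/2 ↦ 1  ≥
x = 0, y = 1 ↦ 1  ≥
x = 1/2, y = 0 ↦ 1  ≥
x = 1/2, y = 1/2 ↦ 1/2  <
x = 1/2, y = 1 ↦ 1/2  <
x = 1, y = 0 ↦ 1  ≥
x = 1, y = 1/2 ↦ 1/2  <
x = 1, y = 1 ↦ 0  <
So 5 of the 9 assignments meet the threshold.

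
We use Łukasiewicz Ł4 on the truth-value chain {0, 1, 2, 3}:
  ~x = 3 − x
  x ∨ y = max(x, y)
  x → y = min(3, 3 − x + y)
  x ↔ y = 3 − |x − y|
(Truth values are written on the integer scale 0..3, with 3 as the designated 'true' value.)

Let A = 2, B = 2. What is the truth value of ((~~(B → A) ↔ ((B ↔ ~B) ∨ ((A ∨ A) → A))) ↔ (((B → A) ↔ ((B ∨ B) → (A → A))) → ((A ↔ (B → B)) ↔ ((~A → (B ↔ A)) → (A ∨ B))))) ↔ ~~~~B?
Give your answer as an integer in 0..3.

B → A = 2 → 2 = 3
~(B → A) = ~3 = 0
~~(B → A) = ~0 = 3
~B = ~2 = 1
B ↔ ~B = 2 ↔ 1 = 2
A ∨ A = 2 ∨ 2 = 2
(A ∨ A) → A = 2 → 2 = 3
(B ↔ ~B) ∨ ((A ∨ A) → A) = 2 ∨ 3 = 3
~~(B → A) ↔ ((B ↔ ~B) ∨ ((A ∨ A) → A)) = 3 ↔ 3 = 3
B → A = 2 → 2 = 3
B ∨ B = 2 ∨ 2 = 2
A → A = 2 → 2 = 3
(B ∨ B) → (A → A) = 2 → 3 = 3
(B → A) ↔ ((B ∨ B) → (A → A)) = 3 ↔ 3 = 3
B → B = 2 → 2 = 3
A ↔ (B → B) = 2 ↔ 3 = 2
~A = ~2 = 1
B ↔ A = 2 ↔ 2 = 3
~A → (B ↔ A) = 1 → 3 = 3
A ∨ B = 2 ∨ 2 = 2
(~A → (B ↔ A)) → (A ∨ B) = 3 → 2 = 2
(A ↔ (B → B)) ↔ ((~A → (B ↔ A)) → (A ∨ B)) = 2 ↔ 2 = 3
((B → A) ↔ ((B ∨ B) → (A → A))) → ((A ↔ (B → B)) ↔ ((~A → (B ↔ A)) → (A ∨ B))) = 3 → 3 = 3
(~~(B → A) ↔ ((B ↔ ~B) ∨ ((A ∨ A) → A))) ↔ (((B → A) ↔ ((B ∨ B) → (A → A))) → ((A ↔ (B → B)) ↔ ((~A → (B ↔ A)) → (A ∨ B)))) = 3 ↔ 3 = 3
~B = ~2 = 1
~~B = ~1 = 2
~~~B = ~2 = 1
~~~~B = ~1 = 2
((~~(B → A) ↔ ((B ↔ ~B) ∨ ((A ∨ A) → A))) ↔ (((B → A) ↔ ((B ∨ B) → (A → A))) → ((A ↔ (B → B)) ↔ ((~A → (B ↔ A)) → (A ∨ B))))) ↔ ~~~~B = 3 ↔ 2 = 2

2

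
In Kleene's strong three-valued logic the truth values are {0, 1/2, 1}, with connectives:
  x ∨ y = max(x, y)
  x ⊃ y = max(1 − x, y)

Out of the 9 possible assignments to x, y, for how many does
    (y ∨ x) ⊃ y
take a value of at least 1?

x = 0, y = 0 ↦ 1  ≥
x = 0, y = 1/2 ↦ 1/2  <
x = 0, y = 1 ↦ 1  ≥
x = 1/2, y = 0 ↦ 1/2  <
x = 1/2, y = 1/2 ↦ 1/2  <
x = 1/2, y = 1 ↦ 1  ≥
x = 1, y = 0 ↦ 0  <
x = 1, y = 1/2 ↦ 1/2  <
x = 1, y = 1 ↦ 1  ≥
So 4 of the 9 assignments meet the threshold.

4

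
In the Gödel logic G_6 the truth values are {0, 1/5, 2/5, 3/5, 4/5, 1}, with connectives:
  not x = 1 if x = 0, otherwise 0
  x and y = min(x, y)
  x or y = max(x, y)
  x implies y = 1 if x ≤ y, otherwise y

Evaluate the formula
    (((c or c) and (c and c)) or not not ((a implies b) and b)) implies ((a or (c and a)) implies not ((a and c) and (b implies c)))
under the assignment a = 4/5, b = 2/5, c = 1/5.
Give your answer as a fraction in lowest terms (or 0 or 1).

c or c = 1/5 or 1/5 = 1/5
c and c = 1/5 and 1/5 = 1/5
(c or c) and (c and c) = 1/5 and 1/5 = 1/5
a implies b = 4/5 implies 2/5 = 2/5
(a implies b) and b = 2/5 and 2/5 = 2/5
not ((a implies b) and b) = not 2/5 = 0
not not ((a implies b) and b) = not 0 = 1
((c or c) and (c and c)) or not not ((a implies b) and b) = 1/5 or 1 = 1
c and a = 1/5 and 4/5 = 1/5
a or (c and a) = 4/5 or 1/5 = 4/5
a and c = 4/5 and 1/5 = 1/5
b implies c = 2/5 implies 1/5 = 1/5
(a and c) and (b implies c) = 1/5 and 1/5 = 1/5
not ((a and c) and (b implies c)) = not 1/5 = 0
(a or (c and a)) implies not ((a and c) and (b implies c)) = 4/5 implies 0 = 0
(((c or c) and (c and c)) or not not ((a implies b) and b)) implies ((a or (c and a)) implies not ((a and c) and (b implies c))) = 1 implies 0 = 0

0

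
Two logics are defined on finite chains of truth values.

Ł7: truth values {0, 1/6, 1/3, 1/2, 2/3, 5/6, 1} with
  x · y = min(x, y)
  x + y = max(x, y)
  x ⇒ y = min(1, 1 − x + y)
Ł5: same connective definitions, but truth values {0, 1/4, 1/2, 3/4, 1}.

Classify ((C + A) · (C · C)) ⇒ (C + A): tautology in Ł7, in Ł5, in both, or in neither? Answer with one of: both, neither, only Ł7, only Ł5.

both

In Ł7: every assignment gives 1 — tautology.
In Ł5: every assignment gives 1 — tautology.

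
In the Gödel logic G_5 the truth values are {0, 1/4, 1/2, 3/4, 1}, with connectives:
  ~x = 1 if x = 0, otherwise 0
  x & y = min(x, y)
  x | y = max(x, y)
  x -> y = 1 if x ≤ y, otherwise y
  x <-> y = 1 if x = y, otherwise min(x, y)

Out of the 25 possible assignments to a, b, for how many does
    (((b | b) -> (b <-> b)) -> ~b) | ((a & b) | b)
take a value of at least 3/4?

15

value 1: 10 assignments (counts)
value 3/4: 5 assignments (counts)
value 1/2: 5 assignments
value 1/4: 5 assignments
So 15 of the 25 assignments meet the threshold.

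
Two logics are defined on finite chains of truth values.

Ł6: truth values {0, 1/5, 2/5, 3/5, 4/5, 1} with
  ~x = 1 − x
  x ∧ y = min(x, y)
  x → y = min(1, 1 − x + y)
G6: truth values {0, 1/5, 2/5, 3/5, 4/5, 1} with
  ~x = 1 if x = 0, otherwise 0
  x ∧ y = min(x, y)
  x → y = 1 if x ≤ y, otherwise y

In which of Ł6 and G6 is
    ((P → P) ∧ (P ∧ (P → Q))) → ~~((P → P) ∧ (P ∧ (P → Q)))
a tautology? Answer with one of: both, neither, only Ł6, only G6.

In Ł6: every assignment gives 1 — tautology.
In G6: every assignment gives 1 — tautology.

both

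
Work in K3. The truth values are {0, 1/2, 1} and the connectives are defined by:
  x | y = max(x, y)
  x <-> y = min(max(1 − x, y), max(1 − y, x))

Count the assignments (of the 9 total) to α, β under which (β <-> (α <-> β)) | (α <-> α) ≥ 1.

α = 0, β = 0 ↦ 1  ≥
α = 0, β = 1/2 ↦ 1  ≥
α = 0, β = 1 ↦ 1  ≥
α = 1/2, β = 0 ↦ 1/2  <
α = 1/2, β = 1/2 ↦ 1/2  <
α = 1/2, β = 1 ↦ 1/2  <
α = 1, β = 0 ↦ 1  ≥
α = 1, β = 1/2 ↦ 1  ≥
α = 1, β = 1 ↦ 1  ≥
So 6 of the 9 assignments meet the threshold.

6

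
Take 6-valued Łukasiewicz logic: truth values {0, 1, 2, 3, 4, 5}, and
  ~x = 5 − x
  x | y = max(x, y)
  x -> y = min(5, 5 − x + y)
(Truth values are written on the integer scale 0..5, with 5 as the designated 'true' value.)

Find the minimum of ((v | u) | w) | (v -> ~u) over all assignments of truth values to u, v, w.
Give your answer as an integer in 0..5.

4

Take u = 2, v = 4, w = 0:
v | u = 4 | 2 = 4
(v | u) | w = 4 | 0 = 4
~u = ~2 = 3
v -> ~u = 4 -> 3 = 4
((v | u) | w) | (v -> ~u) = 4 | 4 = 4
No assignment yields a value below 4, so this is the minimum.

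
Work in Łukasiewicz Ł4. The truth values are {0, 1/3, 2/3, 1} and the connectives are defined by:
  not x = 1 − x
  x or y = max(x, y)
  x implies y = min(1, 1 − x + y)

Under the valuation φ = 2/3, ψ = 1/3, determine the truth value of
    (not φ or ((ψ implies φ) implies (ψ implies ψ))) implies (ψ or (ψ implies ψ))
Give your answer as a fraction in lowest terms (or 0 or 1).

1

not φ = not 2/3 = 1/3
ψ implies φ = 1/3 implies 2/3 = 1
ψ implies ψ = 1/3 implies 1/3 = 1
(ψ implies φ) implies (ψ implies ψ) = 1 implies 1 = 1
not φ or ((ψ implies φ) implies (ψ implies ψ)) = 1/3 or 1 = 1
ψ implies ψ = 1/3 implies 1/3 = 1
ψ or (ψ implies ψ) = 1/3 or 1 = 1
(not φ or ((ψ implies φ) implies (ψ implies ψ))) implies (ψ or (ψ implies ψ)) = 1 implies 1 = 1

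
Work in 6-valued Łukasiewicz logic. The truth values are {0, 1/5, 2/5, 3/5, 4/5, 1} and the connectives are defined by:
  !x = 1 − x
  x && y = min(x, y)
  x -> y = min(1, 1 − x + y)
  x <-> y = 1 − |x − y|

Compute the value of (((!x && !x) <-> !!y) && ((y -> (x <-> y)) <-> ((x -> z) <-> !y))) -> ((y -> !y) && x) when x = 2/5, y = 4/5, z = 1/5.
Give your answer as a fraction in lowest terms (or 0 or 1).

4/5

!x = !2/5 = 3/5
!x = !2/5 = 3/5
!x && !x = 3/5 && 3/5 = 3/5
!y = !4/5 = 1/5
!!y = !1/5 = 4/5
(!x && !x) <-> !!y = 3/5 <-> 4/5 = 4/5
x <-> y = 2/5 <-> 4/5 = 3/5
y -> (x <-> y) = 4/5 -> 3/5 = 4/5
x -> z = 2/5 -> 1/5 = 4/5
!y = !4/5 = 1/5
(x -> z) <-> !y = 4/5 <-> 1/5 = 2/5
(y -> (x <-> y)) <-> ((x -> z) <-> !y) = 4/5 <-> 2/5 = 3/5
((!x && !x) <-> !!y) && ((y -> (x <-> y)) <-> ((x -> z) <-> !y)) = 4/5 && 3/5 = 3/5
!y = !4/5 = 1/5
y -> !y = 4/5 -> 1/5 = 2/5
(y -> !y) && x = 2/5 && 2/5 = 2/5
(((!x && !x) <-> !!y) && ((y -> (x <-> y)) <-> ((x -> z) <-> !y))) -> ((y -> !y) && x) = 3/5 -> 2/5 = 4/5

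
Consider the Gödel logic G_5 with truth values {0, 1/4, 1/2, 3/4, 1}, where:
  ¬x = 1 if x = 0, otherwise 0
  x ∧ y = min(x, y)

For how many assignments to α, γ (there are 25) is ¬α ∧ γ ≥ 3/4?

value 1: 1 assignment (counts)
value 3/4: 1 assignment (counts)
value 1/2: 1 assignment
value 1/4: 1 assignment
value 0: 21 assignments
So 2 of the 25 assignments meet the threshold.

2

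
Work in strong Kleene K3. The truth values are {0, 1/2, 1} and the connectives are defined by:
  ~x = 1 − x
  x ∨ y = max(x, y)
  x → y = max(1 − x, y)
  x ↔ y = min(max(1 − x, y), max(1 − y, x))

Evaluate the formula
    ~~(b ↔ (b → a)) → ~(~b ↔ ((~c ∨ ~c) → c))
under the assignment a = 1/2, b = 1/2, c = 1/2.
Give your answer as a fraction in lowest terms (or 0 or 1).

1/2

b → a = 1/2 → 1/2 = 1/2
b ↔ (b → a) = 1/2 ↔ 1/2 = 1/2
~(b ↔ (b → a)) = ~1/2 = 1/2
~~(b ↔ (b → a)) = ~1/2 = 1/2
~b = ~1/2 = 1/2
~c = ~1/2 = 1/2
~c = ~1/2 = 1/2
~c ∨ ~c = 1/2 ∨ 1/2 = 1/2
(~c ∨ ~c) → c = 1/2 → 1/2 = 1/2
~b ↔ ((~c ∨ ~c) → c) = 1/2 ↔ 1/2 = 1/2
~(~b ↔ ((~c ∨ ~c) → c)) = ~1/2 = 1/2
~~(b ↔ (b → a)) → ~(~b ↔ ((~c ∨ ~c) → c)) = 1/2 → 1/2 = 1/2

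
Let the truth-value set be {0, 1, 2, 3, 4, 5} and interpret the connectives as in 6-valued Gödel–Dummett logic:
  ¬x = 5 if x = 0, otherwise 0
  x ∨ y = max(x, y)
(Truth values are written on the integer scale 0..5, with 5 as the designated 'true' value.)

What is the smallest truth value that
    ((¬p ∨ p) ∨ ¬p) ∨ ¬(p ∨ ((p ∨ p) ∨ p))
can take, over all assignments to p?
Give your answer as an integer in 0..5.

Take p = 1:
¬p = ¬1 = 0
¬p ∨ p = 0 ∨ 1 = 1
¬p = ¬1 = 0
(¬p ∨ p) ∨ ¬p = 1 ∨ 0 = 1
p ∨ p = 1 ∨ 1 = 1
(p ∨ p) ∨ p = 1 ∨ 1 = 1
p ∨ ((p ∨ p) ∨ p) = 1 ∨ 1 = 1
¬(p ∨ ((p ∨ p) ∨ p)) = ¬1 = 0
((¬p ∨ p) ∨ ¬p) ∨ ¬(p ∨ ((p ∨ p) ∨ p)) = 1 ∨ 0 = 1
No assignment yields a value below 1, so this is the minimum.

1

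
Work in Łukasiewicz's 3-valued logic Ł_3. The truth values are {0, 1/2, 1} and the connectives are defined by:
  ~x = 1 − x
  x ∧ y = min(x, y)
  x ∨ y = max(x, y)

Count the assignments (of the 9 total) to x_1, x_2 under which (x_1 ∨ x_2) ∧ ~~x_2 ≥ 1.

x_1 = 0, x_2 = 0 ↦ 0  <
x_1 = 0, x_2 = 1/2 ↦ 1/2  <
x_1 = 0, x_2 = 1 ↦ 1  ≥
x_1 = 1/2, x_2 = 0 ↦ 0  <
x_1 = 1/2, x_2 = 1/2 ↦ 1/2  <
x_1 = 1/2, x_2 = 1 ↦ 1  ≥
x_1 = 1, x_2 = 0 ↦ 0  <
x_1 = 1, x_2 = 1/2 ↦ 1/2  <
x_1 = 1, x_2 = 1 ↦ 1  ≥
So 3 of the 9 assignments meet the threshold.

3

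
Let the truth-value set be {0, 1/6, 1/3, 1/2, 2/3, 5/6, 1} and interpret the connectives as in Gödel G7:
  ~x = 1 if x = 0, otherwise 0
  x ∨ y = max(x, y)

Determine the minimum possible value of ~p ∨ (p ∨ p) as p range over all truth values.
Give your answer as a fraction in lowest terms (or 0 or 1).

1/6

Take p = 1/6:
~p = ~1/6 = 0
p ∨ p = 1/6 ∨ 1/6 = 1/6
~p ∨ (p ∨ p) = 0 ∨ 1/6 = 1/6
No assignment yields a value below 1/6, so this is the minimum.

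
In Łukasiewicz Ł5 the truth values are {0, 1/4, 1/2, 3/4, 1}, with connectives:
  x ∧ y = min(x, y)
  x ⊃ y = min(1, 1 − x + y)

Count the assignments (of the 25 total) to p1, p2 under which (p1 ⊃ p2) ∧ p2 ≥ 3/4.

value 1: 5 assignments (counts)
value 3/4: 5 assignments (counts)
value 1/2: 5 assignments
value 1/4: 5 assignments
value 0: 5 assignments
So 10 of the 25 assignments meet the threshold.

10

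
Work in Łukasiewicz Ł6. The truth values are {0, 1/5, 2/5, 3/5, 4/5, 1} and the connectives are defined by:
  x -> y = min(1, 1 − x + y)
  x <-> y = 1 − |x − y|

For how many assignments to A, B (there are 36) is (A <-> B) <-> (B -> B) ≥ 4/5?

value 1: 6 assignments (counts)
value 4/5: 10 assignments (counts)
value 3/5: 8 assignments
value 2/5: 6 assignments
value 1/5: 4 assignments
value 0: 2 assignments
So 16 of the 36 assignments meet the threshold.

16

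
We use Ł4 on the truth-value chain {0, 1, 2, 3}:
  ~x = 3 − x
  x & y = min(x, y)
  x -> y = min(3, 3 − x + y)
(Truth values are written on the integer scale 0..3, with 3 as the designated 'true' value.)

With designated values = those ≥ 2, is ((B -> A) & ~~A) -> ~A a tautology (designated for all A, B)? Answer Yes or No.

Counterexample: take A = 3, B = 0.
B -> A = 0 -> 3 = 3
~A = ~3 = 0
~~A = ~0 = 3
(B -> A) & ~~A = 3 & 3 = 3
~A = ~3 = 0
((B -> A) & ~~A) -> ~A = 3 -> 0 = 0
This gives 0, which is below 2.

No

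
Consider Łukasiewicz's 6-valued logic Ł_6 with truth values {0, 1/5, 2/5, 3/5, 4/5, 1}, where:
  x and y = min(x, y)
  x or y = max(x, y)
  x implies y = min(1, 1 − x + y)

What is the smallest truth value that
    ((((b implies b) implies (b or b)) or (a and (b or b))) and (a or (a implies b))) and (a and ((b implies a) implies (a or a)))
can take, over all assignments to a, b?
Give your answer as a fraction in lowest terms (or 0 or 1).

Take a = 0, b = 0:
b implies b = 0 implies 0 = 1
b or b = 0 or 0 = 0
(b implies b) implies (b or b) = 1 implies 0 = 0
b or b = 0 or 0 = 0
a and (b or b) = 0 and 0 = 0
((b implies b) implies (b or b)) or (a and (b or b)) = 0 or 0 = 0
a implies b = 0 implies 0 = 1
a or (a implies b) = 0 or 1 = 1
(((b implies b) implies (b or b)) or (a and (b or b))) and (a or (a implies b)) = 0 and 1 = 0
b implies a = 0 implies 0 = 1
a or a = 0 or 0 = 0
(b implies a) implies (a or a) = 1 implies 0 = 0
a and ((b implies a) implies (a or a)) = 0 and 0 = 0
((((b implies b) implies (b or b)) or (a and (b or b))) and (a or (a implies b))) and (a and ((b implies a) implies (a or a))) = 0 and 0 = 0
No assignment yields a value below 0, so this is the minimum.

0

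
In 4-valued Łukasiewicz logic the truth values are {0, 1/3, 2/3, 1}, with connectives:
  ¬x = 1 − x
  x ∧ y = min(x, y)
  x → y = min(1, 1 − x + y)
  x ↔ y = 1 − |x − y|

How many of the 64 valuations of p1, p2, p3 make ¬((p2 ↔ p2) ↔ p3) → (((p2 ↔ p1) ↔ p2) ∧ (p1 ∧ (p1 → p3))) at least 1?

32

value 1: 32 assignments (counts)
value 2/3: 12 assignments
value 1/3: 12 assignments
value 0: 8 assignments
So 32 of the 64 assignments meet the threshold.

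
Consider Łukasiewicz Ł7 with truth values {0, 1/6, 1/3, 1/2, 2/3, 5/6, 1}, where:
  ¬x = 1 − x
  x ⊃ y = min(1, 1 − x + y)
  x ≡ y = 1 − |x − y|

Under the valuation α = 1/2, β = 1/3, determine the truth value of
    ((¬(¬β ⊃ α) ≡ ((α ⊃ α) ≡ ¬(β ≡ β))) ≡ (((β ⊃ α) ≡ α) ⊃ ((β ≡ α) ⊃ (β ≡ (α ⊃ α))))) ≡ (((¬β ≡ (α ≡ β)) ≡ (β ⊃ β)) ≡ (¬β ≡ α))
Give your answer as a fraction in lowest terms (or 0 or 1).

5/6

¬β = ¬1/3 = 2/3
¬β ⊃ α = 2/3 ⊃ 1/2 = 5/6
¬(¬β ⊃ α) = ¬5/6 = 1/6
α ⊃ α = 1/2 ⊃ 1/2 = 1
β ≡ β = 1/3 ≡ 1/3 = 1
¬(β ≡ β) = ¬1 = 0
(α ⊃ α) ≡ ¬(β ≡ β) = 1 ≡ 0 = 0
¬(¬β ⊃ α) ≡ ((α ⊃ α) ≡ ¬(β ≡ β)) = 1/6 ≡ 0 = 5/6
β ⊃ α = 1/3 ⊃ 1/2 = 1
(β ⊃ α) ≡ α = 1 ≡ 1/2 = 1/2
β ≡ α = 1/3 ≡ 1/2 = 5/6
α ⊃ α = 1/2 ⊃ 1/2 = 1
β ≡ (α ⊃ α) = 1/3 ≡ 1 = 1/3
(β ≡ α) ⊃ (β ≡ (α ⊃ α)) = 5/6 ⊃ 1/3 = 1/2
((β ⊃ α) ≡ α) ⊃ ((β ≡ α) ⊃ (β ≡ (α ⊃ α))) = 1/2 ⊃ 1/2 = 1
(¬(¬β ⊃ α) ≡ ((α ⊃ α) ≡ ¬(β ≡ β))) ≡ (((β ⊃ α) ≡ α) ⊃ ((β ≡ α) ⊃ (β ≡ (α ⊃ α)))) = 5/6 ≡ 1 = 5/6
¬β = ¬1/3 = 2/3
α ≡ β = 1/2 ≡ 1/3 = 5/6
¬β ≡ (α ≡ β) = 2/3 ≡ 5/6 = 5/6
β ⊃ β = 1/3 ⊃ 1/3 = 1
(¬β ≡ (α ≡ β)) ≡ (β ⊃ β) = 5/6 ≡ 1 = 5/6
¬β = ¬1/3 = 2/3
¬β ≡ α = 2/3 ≡ 1/2 = 5/6
((¬β ≡ (α ≡ β)) ≡ (β ⊃ β)) ≡ (¬β ≡ α) = 5/6 ≡ 5/6 = 1
((¬(¬β ⊃ α) ≡ ((α ⊃ α) ≡ ¬(β ≡ β))) ≡ (((β ⊃ α) ≡ α) ⊃ ((β ≡ α) ⊃ (β ≡ (α ⊃ α))))) ≡ (((¬β ≡ (α ≡ β)) ≡ (β ⊃ β)) ≡ (¬β ≡ α)) = 5/6 ≡ 1 = 5/6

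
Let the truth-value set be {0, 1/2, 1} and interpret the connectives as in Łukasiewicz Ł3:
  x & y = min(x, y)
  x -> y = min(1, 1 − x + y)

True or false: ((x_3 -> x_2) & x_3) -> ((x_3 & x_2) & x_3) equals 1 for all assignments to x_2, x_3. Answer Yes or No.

No

Counterexample: take x_2 = 0, x_3 = 1/2.
x_3 -> x_2 = 1/2 -> 0 = 1/2
(x_3 -> x_2) & x_3 = 1/2 & 1/2 = 1/2
x_3 & x_2 = 1/2 & 0 = 0
(x_3 & x_2) & x_3 = 0 & 1/2 = 0
((x_3 -> x_2) & x_3) -> ((x_3 & x_2) & x_3) = 1/2 -> 0 = 1/2
This gives 1/2 ≠ 1.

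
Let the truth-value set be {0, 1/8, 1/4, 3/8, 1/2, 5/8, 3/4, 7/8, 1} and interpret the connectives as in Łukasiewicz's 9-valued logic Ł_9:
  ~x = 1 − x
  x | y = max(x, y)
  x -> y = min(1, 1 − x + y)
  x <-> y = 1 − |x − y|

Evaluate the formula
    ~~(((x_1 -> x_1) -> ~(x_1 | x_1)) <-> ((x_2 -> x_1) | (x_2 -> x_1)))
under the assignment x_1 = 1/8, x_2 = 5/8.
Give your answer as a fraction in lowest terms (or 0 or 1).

x_1 -> x_1 = 1/8 -> 1/8 = 1
x_1 | x_1 = 1/8 | 1/8 = 1/8
~(x_1 | x_1) = ~1/8 = 7/8
(x_1 -> x_1) -> ~(x_1 | x_1) = 1 -> 7/8 = 7/8
x_2 -> x_1 = 5/8 -> 1/8 = 1/2
x_2 -> x_1 = 5/8 -> 1/8 = 1/2
(x_2 -> x_1) | (x_2 -> x_1) = 1/2 | 1/2 = 1/2
((x_1 -> x_1) -> ~(x_1 | x_1)) <-> ((x_2 -> x_1) | (x_2 -> x_1)) = 7/8 <-> 1/2 = 5/8
~(((x_1 -> x_1) -> ~(x_1 | x_1)) <-> ((x_2 -> x_1) | (x_2 -> x_1))) = ~5/8 = 3/8
~~(((x_1 -> x_1) -> ~(x_1 | x_1)) <-> ((x_2 -> x_1) | (x_2 -> x_1))) = ~3/8 = 5/8

5/8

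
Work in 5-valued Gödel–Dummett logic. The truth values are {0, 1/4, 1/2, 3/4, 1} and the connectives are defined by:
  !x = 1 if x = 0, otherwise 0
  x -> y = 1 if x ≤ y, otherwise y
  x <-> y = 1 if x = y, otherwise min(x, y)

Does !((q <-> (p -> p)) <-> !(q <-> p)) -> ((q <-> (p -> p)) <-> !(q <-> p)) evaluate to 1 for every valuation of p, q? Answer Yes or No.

No

Counterexample: take p = 1/4, q = 0.
p -> p = 1/4 -> 1/4 = 1
q <-> (p -> p) = 0 <-> 1 = 0
q <-> p = 0 <-> 1/4 = 0
!(q <-> p) = !0 = 1
(q <-> (p -> p)) <-> !(q <-> p) = 0 <-> 1 = 0
!((q <-> (p -> p)) <-> !(q <-> p)) = !0 = 1
!((q <-> (p -> p)) <-> !(q <-> p)) -> ((q <-> (p -> p)) <-> !(q <-> p)) = 1 -> 0 = 0
This gives 0 ≠ 1.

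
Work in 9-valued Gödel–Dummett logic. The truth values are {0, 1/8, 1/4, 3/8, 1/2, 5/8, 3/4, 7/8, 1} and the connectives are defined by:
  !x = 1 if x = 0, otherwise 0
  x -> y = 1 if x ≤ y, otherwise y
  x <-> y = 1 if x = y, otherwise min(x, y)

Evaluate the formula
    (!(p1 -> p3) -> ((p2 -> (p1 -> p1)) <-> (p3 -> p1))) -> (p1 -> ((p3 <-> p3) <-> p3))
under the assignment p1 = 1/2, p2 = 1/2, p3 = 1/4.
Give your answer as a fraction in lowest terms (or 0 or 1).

1/4

p1 -> p3 = 1/2 -> 1/4 = 1/4
!(p1 -> p3) = !1/4 = 0
p1 -> p1 = 1/2 -> 1/2 = 1
p2 -> (p1 -> p1) = 1/2 -> 1 = 1
p3 -> p1 = 1/4 -> 1/2 = 1
(p2 -> (p1 -> p1)) <-> (p3 -> p1) = 1 <-> 1 = 1
!(p1 -> p3) -> ((p2 -> (p1 -> p1)) <-> (p3 -> p1)) = 0 -> 1 = 1
p3 <-> p3 = 1/4 <-> 1/4 = 1
(p3 <-> p3) <-> p3 = 1 <-> 1/4 = 1/4
p1 -> ((p3 <-> p3) <-> p3) = 1/2 -> 1/4 = 1/4
(!(p1 -> p3) -> ((p2 -> (p1 -> p1)) <-> (p3 -> p1))) -> (p1 -> ((p3 <-> p3) <-> p3)) = 1 -> 1/4 = 1/4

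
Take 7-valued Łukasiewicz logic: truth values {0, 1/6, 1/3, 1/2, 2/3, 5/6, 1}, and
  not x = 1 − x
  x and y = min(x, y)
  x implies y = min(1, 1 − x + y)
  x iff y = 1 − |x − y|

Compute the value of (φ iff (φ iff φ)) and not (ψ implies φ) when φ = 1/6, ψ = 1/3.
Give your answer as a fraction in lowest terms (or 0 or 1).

1/6

φ iff φ = 1/6 iff 1/6 = 1
φ iff (φ iff φ) = 1/6 iff 1 = 1/6
ψ implies φ = 1/3 implies 1/6 = 5/6
not (ψ implies φ) = not 5/6 = 1/6
(φ iff (φ iff φ)) and not (ψ implies φ) = 1/6 and 1/6 = 1/6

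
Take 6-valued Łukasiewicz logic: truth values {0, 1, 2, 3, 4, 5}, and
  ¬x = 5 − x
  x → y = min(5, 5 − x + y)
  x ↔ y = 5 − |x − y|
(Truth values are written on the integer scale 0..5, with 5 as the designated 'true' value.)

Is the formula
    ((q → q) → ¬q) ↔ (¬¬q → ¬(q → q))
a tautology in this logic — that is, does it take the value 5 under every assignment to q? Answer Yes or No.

Yes

q = 0 ↦ 5
q = 1 ↦ 5
q = 2 ↦ 5
q = 3 ↦ 5
q = 4 ↦ 5
q = 5 ↦ 5
Every assignment gives a value ≥ 5.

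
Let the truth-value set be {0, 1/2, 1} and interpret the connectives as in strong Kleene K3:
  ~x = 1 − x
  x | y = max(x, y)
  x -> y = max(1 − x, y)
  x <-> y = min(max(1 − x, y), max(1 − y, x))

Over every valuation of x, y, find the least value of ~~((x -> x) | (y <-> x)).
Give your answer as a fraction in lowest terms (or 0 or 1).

1/2

Take x = 1/2, y = 0:
x -> x = 1/2 -> 1/2 = 1/2
y <-> x = 0 <-> 1/2 = 1/2
(x -> x) | (y <-> x) = 1/2 | 1/2 = 1/2
~((x -> x) | (y <-> x)) = ~1/2 = 1/2
~~((x -> x) | (y <-> x)) = ~1/2 = 1/2
No assignment yields a value below 1/2, so this is the minimum.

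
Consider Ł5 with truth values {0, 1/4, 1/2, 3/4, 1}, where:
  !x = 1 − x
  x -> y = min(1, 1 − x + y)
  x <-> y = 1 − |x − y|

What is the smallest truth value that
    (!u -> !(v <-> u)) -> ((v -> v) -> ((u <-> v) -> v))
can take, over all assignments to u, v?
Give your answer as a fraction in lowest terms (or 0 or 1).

Take u = 1/2, v = 0:
!u = !1/2 = 1/2
v <-> u = 0 <-> 1/2 = 1/2
!(v <-> u) = !1/2 = 1/2
!u -> !(v <-> u) = 1/2 -> 1/2 = 1
v -> v = 0 -> 0 = 1
u <-> v = 1/2 <-> 0 = 1/2
(u <-> v) -> v = 1/2 -> 0 = 1/2
(v -> v) -> ((u <-> v) -> v) = 1 -> 1/2 = 1/2
(!u -> !(v <-> u)) -> ((v -> v) -> ((u <-> v) -> v)) = 1 -> 1/2 = 1/2
No assignment yields a value below 1/2, so this is the minimum.

1/2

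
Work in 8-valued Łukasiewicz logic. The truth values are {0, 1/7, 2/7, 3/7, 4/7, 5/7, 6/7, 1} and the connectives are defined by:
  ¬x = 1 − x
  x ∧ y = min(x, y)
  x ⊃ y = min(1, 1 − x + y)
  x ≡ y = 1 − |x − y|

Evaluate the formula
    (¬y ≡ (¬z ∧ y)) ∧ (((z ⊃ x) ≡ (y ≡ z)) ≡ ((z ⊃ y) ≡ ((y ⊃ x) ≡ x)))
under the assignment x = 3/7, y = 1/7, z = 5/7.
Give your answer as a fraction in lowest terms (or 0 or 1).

¬y = ¬1/7 = 6/7
¬z = ¬5/7 = 2/7
¬z ∧ y = 2/7 ∧ 1/7 = 1/7
¬y ≡ (¬z ∧ y) = 6/7 ≡ 1/7 = 2/7
z ⊃ x = 5/7 ⊃ 3/7 = 5/7
y ≡ z = 1/7 ≡ 5/7 = 3/7
(z ⊃ x) ≡ (y ≡ z) = 5/7 ≡ 3/7 = 5/7
z ⊃ y = 5/7 ⊃ 1/7 = 3/7
y ⊃ x = 1/7 ⊃ 3/7 = 1
(y ⊃ x) ≡ x = 1 ≡ 3/7 = 3/7
(z ⊃ y) ≡ ((y ⊃ x) ≡ x) = 3/7 ≡ 3/7 = 1
((z ⊃ x) ≡ (y ≡ z)) ≡ ((z ⊃ y) ≡ ((y ⊃ x) ≡ x)) = 5/7 ≡ 1 = 5/7
(¬y ≡ (¬z ∧ y)) ∧ (((z ⊃ x) ≡ (y ≡ z)) ≡ ((z ⊃ y) ≡ ((y ⊃ x) ≡ x))) = 2/7 ∧ 5/7 = 2/7

2/7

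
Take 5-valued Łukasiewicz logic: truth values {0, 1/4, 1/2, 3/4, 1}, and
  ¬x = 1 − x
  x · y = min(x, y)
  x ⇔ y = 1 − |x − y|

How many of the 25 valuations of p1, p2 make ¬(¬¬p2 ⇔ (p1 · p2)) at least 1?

1

value 1: 1 assignment (counts)
value 3/4: 2 assignments
value 1/2: 3 assignments
value 1/4: 4 assignments
value 0: 15 assignments
So 1 of the 25 assignments meets the threshold.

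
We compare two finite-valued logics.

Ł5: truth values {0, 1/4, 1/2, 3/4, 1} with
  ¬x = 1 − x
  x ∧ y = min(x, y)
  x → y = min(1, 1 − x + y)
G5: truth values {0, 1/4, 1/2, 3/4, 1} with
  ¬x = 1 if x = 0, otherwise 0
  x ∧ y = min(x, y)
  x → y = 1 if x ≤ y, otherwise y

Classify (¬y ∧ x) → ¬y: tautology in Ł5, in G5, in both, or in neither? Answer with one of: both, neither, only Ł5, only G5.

both

In Ł5: every assignment gives 1 — tautology.
In G5: every assignment gives 1 — tautology.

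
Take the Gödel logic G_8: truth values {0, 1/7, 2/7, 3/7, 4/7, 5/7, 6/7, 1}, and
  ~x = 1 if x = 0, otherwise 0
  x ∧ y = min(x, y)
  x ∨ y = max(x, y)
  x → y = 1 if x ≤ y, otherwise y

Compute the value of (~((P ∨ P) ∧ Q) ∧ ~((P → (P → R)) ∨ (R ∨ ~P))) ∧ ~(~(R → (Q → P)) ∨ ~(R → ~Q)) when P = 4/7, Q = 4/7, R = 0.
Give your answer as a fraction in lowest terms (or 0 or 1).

P ∨ P = 4/7 ∨ 4/7 = 4/7
(P ∨ P) ∧ Q = 4/7 ∧ 4/7 = 4/7
~((P ∨ P) ∧ Q) = ~4/7 = 0
P → R = 4/7 → 0 = 0
P → (P → R) = 4/7 → 0 = 0
~P = ~4/7 = 0
R ∨ ~P = 0 ∨ 0 = 0
(P → (P → R)) ∨ (R ∨ ~P) = 0 ∨ 0 = 0
~((P → (P → R)) ∨ (R ∨ ~P)) = ~0 = 1
~((P ∨ P) ∧ Q) ∧ ~((P → (P → R)) ∨ (R ∨ ~P)) = 0 ∧ 1 = 0
Q → P = 4/7 → 4/7 = 1
R → (Q → P) = 0 → 1 = 1
~(R → (Q → P)) = ~1 = 0
~Q = ~4/7 = 0
R → ~Q = 0 → 0 = 1
~(R → ~Q) = ~1 = 0
~(R → (Q → P)) ∨ ~(R → ~Q) = 0 ∨ 0 = 0
~(~(R → (Q → P)) ∨ ~(R → ~Q)) = ~0 = 1
(~((P ∨ P) ∧ Q) ∧ ~((P → (P → R)) ∨ (R ∨ ~P))) ∧ ~(~(R → (Q → P)) ∨ ~(R → ~Q)) = 0 ∧ 1 = 0

0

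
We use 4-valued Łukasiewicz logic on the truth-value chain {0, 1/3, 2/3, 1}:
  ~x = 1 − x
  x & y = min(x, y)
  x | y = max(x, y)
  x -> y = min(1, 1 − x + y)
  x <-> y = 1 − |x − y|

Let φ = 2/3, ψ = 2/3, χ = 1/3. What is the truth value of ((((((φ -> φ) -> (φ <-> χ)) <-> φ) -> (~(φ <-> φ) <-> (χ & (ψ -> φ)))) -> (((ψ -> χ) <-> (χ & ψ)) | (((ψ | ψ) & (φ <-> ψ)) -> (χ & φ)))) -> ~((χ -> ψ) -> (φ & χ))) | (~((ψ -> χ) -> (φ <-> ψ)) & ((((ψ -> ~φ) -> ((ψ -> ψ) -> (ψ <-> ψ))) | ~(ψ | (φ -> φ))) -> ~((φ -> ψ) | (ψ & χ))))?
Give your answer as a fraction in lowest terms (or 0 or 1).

2/3

φ -> φ = 2/3 -> 2/3 = 1
φ <-> χ = 2/3 <-> 1/3 = 2/3
(φ -> φ) -> (φ <-> χ) = 1 -> 2/3 = 2/3
((φ -> φ) -> (φ <-> χ)) <-> φ = 2/3 <-> 2/3 = 1
φ <-> φ = 2/3 <-> 2/3 = 1
~(φ <-> φ) = ~1 = 0
ψ -> φ = 2/3 -> 2/3 = 1
χ & (ψ -> φ) = 1/3 & 1 = 1/3
~(φ <-> φ) <-> (χ & (ψ -> φ)) = 0 <-> 1/3 = 2/3
(((φ -> φ) -> (φ <-> χ)) <-> φ) -> (~(φ <-> φ) <-> (χ & (ψ -> φ))) = 1 -> 2/3 = 2/3
ψ -> χ = 2/3 -> 1/3 = 2/3
χ & ψ = 1/3 & 2/3 = 1/3
(ψ -> χ) <-> (χ & ψ) = 2/3 <-> 1/3 = 2/3
ψ | ψ = 2/3 | 2/3 = 2/3
φ <-> ψ = 2/3 <-> 2/3 = 1
(ψ | ψ) & (φ <-> ψ) = 2/3 & 1 = 2/3
χ & φ = 1/3 & 2/3 = 1/3
((ψ | ψ) & (φ <-> ψ)) -> (χ & φ) = 2/3 -> 1/3 = 2/3
((ψ -> χ) <-> (χ & ψ)) | (((ψ | ψ) & (φ <-> ψ)) -> (χ & φ)) = 2/3 | 2/3 = 2/3
((((φ -> φ) -> (φ <-> χ)) <-> φ) -> (~(φ <-> φ) <-> (χ & (ψ -> φ)))) -> (((ψ -> χ) <-> (χ & ψ)) | (((ψ | ψ) & (φ <-> ψ)) -> (χ & φ))) = 2/3 -> 2/3 = 1
χ -> ψ = 1/3 -> 2/3 = 1
φ & χ = 2/3 & 1/3 = 1/3
(χ -> ψ) -> (φ & χ) = 1 -> 1/3 = 1/3
~((χ -> ψ) -> (φ & χ)) = ~1/3 = 2/3
(((((φ -> φ) -> (φ <-> χ)) <-> φ) -> (~(φ <-> φ) <-> (χ & (ψ -> φ)))) -> (((ψ -> χ) <-> (χ & ψ)) | (((ψ | ψ) & (φ <-> ψ)) -> (χ & φ)))) -> ~((χ -> ψ) -> (φ & χ)) = 1 -> 2/3 = 2/3
ψ -> χ = 2/3 -> 1/3 = 2/3
φ <-> ψ = 2/3 <-> 2/3 = 1
(ψ -> χ) -> (φ <-> ψ) = 2/3 -> 1 = 1
~((ψ -> χ) -> (φ <-> ψ)) = ~1 = 0
~φ = ~2/3 = 1/3
ψ -> ~φ = 2/3 -> 1/3 = 2/3
ψ -> ψ = 2/3 -> 2/3 = 1
ψ <-> ψ = 2/3 <-> 2/3 = 1
(ψ -> ψ) -> (ψ <-> ψ) = 1 -> 1 = 1
(ψ -> ~φ) -> ((ψ -> ψ) -> (ψ <-> ψ)) = 2/3 -> 1 = 1
φ -> φ = 2/3 -> 2/3 = 1
ψ | (φ -> φ) = 2/3 | 1 = 1
~(ψ | (φ -> φ)) = ~1 = 0
((ψ -> ~φ) -> ((ψ -> ψ) -> (ψ <-> ψ))) | ~(ψ | (φ -> φ)) = 1 | 0 = 1
φ -> ψ = 2/3 -> 2/3 = 1
ψ & χ = 2/3 & 1/3 = 1/3
(φ -> ψ) | (ψ & χ) = 1 | 1/3 = 1
~((φ -> ψ) | (ψ & χ)) = ~1 = 0
(((ψ -> ~φ) -> ((ψ -> ψ) -> (ψ <-> ψ))) | ~(ψ | (φ -> φ))) -> ~((φ -> ψ) | (ψ & χ)) = 1 -> 0 = 0
~((ψ -> χ) -> (φ <-> ψ)) & ((((ψ -> ~φ) -> ((ψ -> ψ) -> (ψ <-> ψ))) | ~(ψ | (φ -> φ))) -> ~((φ -> ψ) | (ψ & χ))) = 0 & 0 = 0
((((((φ -> φ) -> (φ <-> χ)) <-> φ) -> (~(φ <-> φ) <-> (χ & (ψ -> φ)))) -> (((ψ -> χ) <-> (χ & ψ)) | (((ψ | ψ) & (φ <-> ψ)) -> (χ & φ)))) -> ~((χ -> ψ) -> (φ & χ))) | (~((ψ -> χ) -> (φ <-> ψ)) & ((((ψ -> ~φ) -> ((ψ -> ψ) -> (ψ <-> ψ))) | ~(ψ | (φ -> φ))) -> ~((φ -> ψ) | (ψ & χ)))) = 2/3 | 0 = 2/3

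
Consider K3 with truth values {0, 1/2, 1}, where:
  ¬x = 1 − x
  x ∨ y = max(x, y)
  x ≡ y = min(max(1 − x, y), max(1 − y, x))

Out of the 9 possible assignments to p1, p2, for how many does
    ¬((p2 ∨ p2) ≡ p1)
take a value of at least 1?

2

p1 = 0, p2 = 0 ↦ 0  <
p1 = 0, p2 = 1/2 ↦ 1/2  <
p1 = 0, p2 = 1 ↦ 1  ≥
p1 = 1/2, p2 = 0 ↦ 1/2  <
p1 = 1/2, p2 = 1/2 ↦ 1/2  <
p1 = 1/2, p2 = 1 ↦ 1/2  <
p1 = 1, p2 = 0 ↦ 1  ≥
p1 = 1, p2 = 1/2 ↦ 1/2  <
p1 = 1, p2 = 1 ↦ 0  <
So 2 of the 9 assignments meet the threshold.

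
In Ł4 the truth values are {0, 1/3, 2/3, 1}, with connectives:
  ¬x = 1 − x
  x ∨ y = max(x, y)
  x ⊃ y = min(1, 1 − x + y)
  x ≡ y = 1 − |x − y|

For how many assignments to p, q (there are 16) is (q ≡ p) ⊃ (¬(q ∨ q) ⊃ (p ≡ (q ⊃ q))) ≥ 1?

p = 0, q = 0 ↦ 0  <
p = 0, q = 1/3 ↦ 2/3  <
p = 0, q = 2/3 ↦ 1  ≥
p = 0, q = 1 ↦ 1  ≥
p = 1/3, q = 0 ↦ 2/3  <
p = 1/3, q = 1/3 ↦ 2/3  <
p = 1/3, q = 2/3 ↦ 1  ≥
p = 1/3, q = 1 ↦ 1  ≥
p = 2/3, q = 0 ↦ 1  ≥
p = 2/3, q = 1/3 ↦ 1  ≥
p = 2/3, q = 2/3 ↦ 1  ≥
p = 2/3, q = 1 ↦ 1  ≥
p = 1, q = 0 ↦ 1  ≥
p = 1, q = 1/3 ↦ 1  ≥
p = 1, q = 2/3 ↦ 1  ≥
p = 1, q = 1 ↦ 1  ≥
So 12 of the 16 assignments meet the threshold.

12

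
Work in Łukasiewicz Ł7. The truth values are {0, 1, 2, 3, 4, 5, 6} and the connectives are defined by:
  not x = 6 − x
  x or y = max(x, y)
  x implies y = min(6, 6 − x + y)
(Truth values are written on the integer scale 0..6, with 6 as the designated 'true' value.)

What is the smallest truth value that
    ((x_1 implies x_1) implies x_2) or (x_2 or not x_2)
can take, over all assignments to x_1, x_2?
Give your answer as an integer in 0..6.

3

Take x_1 = 0, x_2 = 3:
x_1 implies x_1 = 0 implies 0 = 6
(x_1 implies x_1) implies x_2 = 6 implies 3 = 3
not x_2 = not 3 = 3
x_2 or not x_2 = 3 or 3 = 3
((x_1 implies x_1) implies x_2) or (x_2 or not x_2) = 3 or 3 = 3
No assignment yields a value below 3, so this is the minimum.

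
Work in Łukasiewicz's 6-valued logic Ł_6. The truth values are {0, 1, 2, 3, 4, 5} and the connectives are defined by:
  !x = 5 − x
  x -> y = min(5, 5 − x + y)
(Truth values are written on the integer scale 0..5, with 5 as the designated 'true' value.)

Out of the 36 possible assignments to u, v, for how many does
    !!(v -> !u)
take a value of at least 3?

30

value 5: 21 assignments (counts)
value 4: 5 assignments (counts)
value 3: 4 assignments (counts)
value 2: 3 assignments
value 1: 2 assignments
value 0: 1 assignment
So 30 of the 36 assignments meet the threshold.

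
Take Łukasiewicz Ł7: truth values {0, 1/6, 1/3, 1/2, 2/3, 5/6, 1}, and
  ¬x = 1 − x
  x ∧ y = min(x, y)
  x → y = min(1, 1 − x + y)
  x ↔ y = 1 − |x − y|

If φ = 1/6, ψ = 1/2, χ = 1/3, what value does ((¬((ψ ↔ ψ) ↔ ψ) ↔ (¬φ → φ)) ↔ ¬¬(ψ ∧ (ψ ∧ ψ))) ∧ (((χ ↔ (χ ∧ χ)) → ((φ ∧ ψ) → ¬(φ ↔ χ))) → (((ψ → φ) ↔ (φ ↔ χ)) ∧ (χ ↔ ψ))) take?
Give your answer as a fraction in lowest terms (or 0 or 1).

ψ ↔ ψ = 1/2 ↔ 1/2 = 1
(ψ ↔ ψ) ↔ ψ = 1 ↔ 1/2 = 1/2
¬((ψ ↔ ψ) ↔ ψ) = ¬1/2 = 1/2
¬φ = ¬1/6 = 5/6
¬φ → φ = 5/6 → 1/6 = 1/3
¬((ψ ↔ ψ) ↔ ψ) ↔ (¬φ → φ) = 1/2 ↔ 1/3 = 5/6
ψ ∧ ψ = 1/2 ∧ 1/2 = 1/2
ψ ∧ (ψ ∧ ψ) = 1/2 ∧ 1/2 = 1/2
¬(ψ ∧ (ψ ∧ ψ)) = ¬1/2 = 1/2
¬¬(ψ ∧ (ψ ∧ ψ)) = ¬1/2 = 1/2
(¬((ψ ↔ ψ) ↔ ψ) ↔ (¬φ → φ)) ↔ ¬¬(ψ ∧ (ψ ∧ ψ)) = 5/6 ↔ 1/2 = 2/3
χ ∧ χ = 1/3 ∧ 1/3 = 1/3
χ ↔ (χ ∧ χ) = 1/3 ↔ 1/3 = 1
φ ∧ ψ = 1/6 ∧ 1/2 = 1/6
φ ↔ χ = 1/6 ↔ 1/3 = 5/6
¬(φ ↔ χ) = ¬5/6 = 1/6
(φ ∧ ψ) → ¬(φ ↔ χ) = 1/6 → 1/6 = 1
(χ ↔ (χ ∧ χ)) → ((φ ∧ ψ) → ¬(φ ↔ χ)) = 1 → 1 = 1
ψ → φ = 1/2 → 1/6 = 2/3
φ ↔ χ = 1/6 ↔ 1/3 = 5/6
(ψ → φ) ↔ (φ ↔ χ) = 2/3 ↔ 5/6 = 5/6
χ ↔ ψ = 1/3 ↔ 1/2 = 5/6
((ψ → φ) ↔ (φ ↔ χ)) ∧ (χ ↔ ψ) = 5/6 ∧ 5/6 = 5/6
((χ ↔ (χ ∧ χ)) → ((φ ∧ ψ) → ¬(φ ↔ χ))) → (((ψ → φ) ↔ (φ ↔ χ)) ∧ (χ ↔ ψ)) = 1 → 5/6 = 5/6
((¬((ψ ↔ ψ) ↔ ψ) ↔ (¬φ → φ)) ↔ ¬¬(ψ ∧ (ψ ∧ ψ))) ∧ (((χ ↔ (χ ∧ χ)) → ((φ ∧ ψ) → ¬(φ ↔ χ))) → (((ψ → φ) ↔ (φ ↔ χ)) ∧ (χ ↔ ψ))) = 2/3 ∧ 5/6 = 2/3

2/3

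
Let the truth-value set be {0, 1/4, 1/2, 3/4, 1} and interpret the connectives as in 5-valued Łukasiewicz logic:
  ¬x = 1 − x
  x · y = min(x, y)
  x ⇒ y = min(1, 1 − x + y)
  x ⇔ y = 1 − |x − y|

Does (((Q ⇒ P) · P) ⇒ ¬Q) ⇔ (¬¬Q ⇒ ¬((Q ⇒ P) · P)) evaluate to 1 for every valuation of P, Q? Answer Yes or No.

At P = 1/2, Q = 1/4, for instance:
Q ⇒ P = 1/4 ⇒ 1/2 = 1
(Q ⇒ P) · P = 1 · 1/2 = 1/2
¬Q = ¬1/4 = 3/4
((Q ⇒ P) · P) ⇒ ¬Q = 1/2 ⇒ 3/4 = 1
¬¬Q = ¬3/4 = 1/4
¬((Q ⇒ P) · P) = ¬1/2 = 1/2
¬¬Q ⇒ ¬((Q ⇒ P) · P) = 1/4 ⇒ 1/2 = 1
(((Q ⇒ P) · P) ⇒ ¬Q) ⇔ (¬¬Q ⇒ ¬((Q ⇒ P) · P)) = 1 ⇔ 1 = 1
and checking the remaining 24 assignments likewise gives ≥ 1 in every case.

Yes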